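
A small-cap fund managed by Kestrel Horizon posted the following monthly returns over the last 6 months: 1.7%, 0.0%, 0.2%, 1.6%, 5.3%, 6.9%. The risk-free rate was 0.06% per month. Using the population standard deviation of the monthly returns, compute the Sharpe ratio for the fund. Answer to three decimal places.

0.989

μ = (1.7 + 0 + 0.2 + 1.6 + 5.3 + 6.9) / 6 = 15.70 / 6 = 2.6167%
Σ(r − μ)² = 40.1083; population σ = √(40.1083/6) = 2.5855%
Sharpe = (μ − rf) / σ = (2.6167 − 0.06) / 2.5855 = 2.5567 / 2.5855 = 0.9889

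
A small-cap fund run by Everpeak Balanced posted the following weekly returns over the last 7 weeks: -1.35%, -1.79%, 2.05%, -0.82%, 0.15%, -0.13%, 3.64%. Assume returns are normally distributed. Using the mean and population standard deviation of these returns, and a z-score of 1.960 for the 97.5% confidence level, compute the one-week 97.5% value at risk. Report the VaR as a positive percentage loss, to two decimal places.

r̄ = (-1.35 − 1.79 + 2.05 − 0.82 + 0.15 − 0.13 + 3.64) / 7 = 1.750 / 7 = 0.2500%
Σ(r − r̄)² = 22.7530; population σ = √(22.7530/7) = 1.8029%
VaR = −(r̄ − z·σ) = −(0.2500 − 1.960 × 1.8029) = −(-3.2837) = 3.2837%

3.28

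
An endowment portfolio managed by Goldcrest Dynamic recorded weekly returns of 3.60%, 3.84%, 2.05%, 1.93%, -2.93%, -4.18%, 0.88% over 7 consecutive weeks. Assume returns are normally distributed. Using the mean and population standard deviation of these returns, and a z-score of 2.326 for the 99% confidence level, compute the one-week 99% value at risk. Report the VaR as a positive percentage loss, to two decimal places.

r̄ = (3.6 + 3.84 + 2.05 + 1.93 − 2.93 − 4.18 + 0.88) / 7 = 0.7414%
Σ(r − r̄)² = (3.6 − 0.7414)² + (3.84 − 0.7414)² + (2.05 − 0.7414)² + … = 58.6167
population σ = √(58.6167 / 7) = √8.3738 = 2.8938%
VaR = −(r̄ − z·σ) = −(0.7414 − 2.326 × 2.8938) = −(-5.9896) = 5.9896%

5.99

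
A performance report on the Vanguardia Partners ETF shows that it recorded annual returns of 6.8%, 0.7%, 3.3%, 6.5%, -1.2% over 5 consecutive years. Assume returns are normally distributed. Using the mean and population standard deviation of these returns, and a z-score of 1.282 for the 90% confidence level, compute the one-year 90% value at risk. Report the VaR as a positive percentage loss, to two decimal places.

μ = (6.8 + 0.7 + 3.3 + 6.5 − 1.2) / 5 = 3.2200%
Σ(r − μ)² = 49.4680; population σ = √(49.4680/5) = 3.1454%
VaR = −(μ − z·σ) = −(3.2200 − 1.282 × 3.1454) = −(-0.8124) = 0.8124%

0.81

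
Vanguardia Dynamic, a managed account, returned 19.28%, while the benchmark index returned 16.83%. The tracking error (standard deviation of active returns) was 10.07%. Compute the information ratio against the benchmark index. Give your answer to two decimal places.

0.24

IR = (Rp − Rb) / TE = (19.28% − 16.83%) / 10.07% = 2.45% / 10.07% = 0.2433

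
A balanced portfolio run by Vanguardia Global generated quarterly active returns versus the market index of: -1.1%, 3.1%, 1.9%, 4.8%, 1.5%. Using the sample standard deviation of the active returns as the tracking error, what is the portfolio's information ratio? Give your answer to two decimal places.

r̄ = (-1.1 + 3.1 + 1.9 + 4.8 + 1.5) / 5 = 10.20 / 5 = 2.0400%
Sample σ = √[Σ(r − r̄)² / 4] = √[18.9120 / 4] = √4.7280 = 2.1744%
IR = r̄ / tracking error = 2.0400 / 2.1744 = 0.9382

0.94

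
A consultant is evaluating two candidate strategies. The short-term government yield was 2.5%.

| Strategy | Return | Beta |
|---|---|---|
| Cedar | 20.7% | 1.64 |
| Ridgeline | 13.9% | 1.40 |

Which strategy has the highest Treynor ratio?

Cedar

Cedar: Treynor = (20.7% − 2.5%) / 1.64 = 11.098
Ridgeline: Treynor = (13.9% − 2.5%) / 1.40 = 8.143
Highest: Cedar (11.098).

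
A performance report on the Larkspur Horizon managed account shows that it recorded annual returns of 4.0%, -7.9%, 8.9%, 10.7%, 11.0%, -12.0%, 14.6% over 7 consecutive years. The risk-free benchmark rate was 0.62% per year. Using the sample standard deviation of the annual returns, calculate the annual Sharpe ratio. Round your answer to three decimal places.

μ = (4 − 7.9 + 8.9 + 10.7 + 11 − 12 + 14.6) / 7 = 4.1857%
Σ(r − μ)² = (4 − 4.1857)² + (-7.9 − 4.1857)² + (8.9 − 4.1857)² + … = 627.6286
σ = √[627.6286 / 6] = 10.2276%
Sharpe = (μ − rf) / σ = (4.1857 − 0.62) / 10.2276 = 3.5657 / 10.2276 = 0.3486

0.349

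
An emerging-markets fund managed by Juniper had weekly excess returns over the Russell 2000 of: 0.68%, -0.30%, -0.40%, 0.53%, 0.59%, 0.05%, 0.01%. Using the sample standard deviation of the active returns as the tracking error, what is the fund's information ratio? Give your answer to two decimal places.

0.38

Mean return μ = 1.160 / 7 = 0.1657%
Σ(r − μ)² = 1.1518; sample σ = √(1.1518/6) = 0.4381%
IR = μ / tracking error = 0.1657 / 0.4381 = 0.3782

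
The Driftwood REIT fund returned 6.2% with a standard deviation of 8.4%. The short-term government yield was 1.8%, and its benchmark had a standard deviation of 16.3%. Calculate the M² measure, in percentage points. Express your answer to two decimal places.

Sharpe = (Rp − Rf) / σp = (6.2% − 1.8%) / 8.4% = 0.5238
M² = Rf + Sharpe × σm = 1.8% + 0.5238 × 16.3% = 10.3379%

10.34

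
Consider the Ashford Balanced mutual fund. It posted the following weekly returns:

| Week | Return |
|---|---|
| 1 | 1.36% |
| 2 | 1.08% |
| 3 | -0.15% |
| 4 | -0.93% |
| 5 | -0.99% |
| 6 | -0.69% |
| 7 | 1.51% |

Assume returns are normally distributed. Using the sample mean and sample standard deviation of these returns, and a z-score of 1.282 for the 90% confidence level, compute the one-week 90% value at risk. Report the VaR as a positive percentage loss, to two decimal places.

r̄ = (1.36 + 1.08 − 0.15 − 0.93 − 0.99 − 0.69 + 1.51) / 7 = 1.190 / 7 = 0.1700%
Σ(r − r̄)² = (1.36 − 0.1700)² + (1.08 − 0.1700)² + … = 7.4374
σ = √[7.4374 / 6] = 1.1134%
VaR = −(r̄ − z·σ) = −(0.1700 − 1.282 × 1.1134) = −(-1.2574) = 1.2574%

1.26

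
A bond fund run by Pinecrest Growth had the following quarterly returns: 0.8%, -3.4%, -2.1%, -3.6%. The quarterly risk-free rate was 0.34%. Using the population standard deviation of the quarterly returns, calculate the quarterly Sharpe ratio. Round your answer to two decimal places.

-1.37

Mean return r̄ = -8.30 / 4 = -2.0750%
Σ(r − r̄)² = 12.3475; population σ = √(12.3475/4) = 1.7570%
Sharpe = (r̄ − rf) / σ = (-2.0750 − 0.34) / 1.7570 = -2.4150 / 1.7570 = -1.3745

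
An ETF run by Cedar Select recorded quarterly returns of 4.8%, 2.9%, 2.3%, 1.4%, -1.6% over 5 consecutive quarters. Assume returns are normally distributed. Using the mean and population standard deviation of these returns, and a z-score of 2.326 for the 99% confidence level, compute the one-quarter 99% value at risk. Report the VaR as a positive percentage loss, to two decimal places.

r̄ = (4.8 + 2.9 + 2.3 + 1.4 − 1.6) / 5 = 9.80 / 5 = 1.9600%
Σ(r − r̄)² = 22.0520; population σ = √(22.0520/5) = 2.1001%
VaR = −(r̄ − z·σ) = −(1.9600 − 2.326 × 2.1001) = −(-2.9248) = 2.9248%

2.92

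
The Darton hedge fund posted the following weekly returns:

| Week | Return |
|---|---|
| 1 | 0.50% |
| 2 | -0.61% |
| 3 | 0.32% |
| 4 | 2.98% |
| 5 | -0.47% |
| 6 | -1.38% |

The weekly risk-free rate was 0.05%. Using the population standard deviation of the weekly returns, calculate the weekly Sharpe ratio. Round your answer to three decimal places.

Mean return μ = 1.340 / 6 = 0.2233%
Σ(r − μ)² = (0.5 − 0.2233)² + (-0.61 − 0.2233)² + … = 11.4309
σ = √[11.4309 / 6] = 1.3803%
Sharpe = (μ − rf) / σ = (0.2233 − 0.05) / 1.3803 = 0.1733 / 1.3803 = 0.1256

0.126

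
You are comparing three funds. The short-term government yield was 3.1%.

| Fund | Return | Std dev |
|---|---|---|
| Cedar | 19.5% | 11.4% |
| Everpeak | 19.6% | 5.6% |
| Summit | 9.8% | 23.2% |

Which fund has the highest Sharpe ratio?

Everpeak

Cedar: Sharpe ratio = (19.5% − 3.1%) / 11.4% = 1.439
Everpeak: Sharpe ratio = (19.6% − 3.1%) / 5.6% = 2.946
Summit: Sharpe ratio = (9.8% − 3.1%) / 23.2% = 0.289
Highest: Everpeak (2.946).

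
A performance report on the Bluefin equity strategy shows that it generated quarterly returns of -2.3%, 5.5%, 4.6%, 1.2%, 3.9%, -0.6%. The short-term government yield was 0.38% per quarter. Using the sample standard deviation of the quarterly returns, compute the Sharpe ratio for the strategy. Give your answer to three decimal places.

r̄ = (-2.3 + 5.5 + 4.6 + 1.2 + 3.9 − 0.6) / 6 = 12.30 / 6 = 2.0500%
Σ(r − r̄)² = 48.4950; sample σ = √(48.4950/5) = 3.1143%
Sharpe = (r̄ − rf) / σ = (2.0500 − 0.38) / 3.1143 = 1.6700 / 3.1143 = 0.5362

0.536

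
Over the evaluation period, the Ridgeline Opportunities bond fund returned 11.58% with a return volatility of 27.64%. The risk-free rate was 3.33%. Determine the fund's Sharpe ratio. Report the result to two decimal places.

0.30

Sharpe = (Rp − Rf) / σp = (11.58% − 3.33%) / 27.64% = 8.25% / 27.64% = 0.2985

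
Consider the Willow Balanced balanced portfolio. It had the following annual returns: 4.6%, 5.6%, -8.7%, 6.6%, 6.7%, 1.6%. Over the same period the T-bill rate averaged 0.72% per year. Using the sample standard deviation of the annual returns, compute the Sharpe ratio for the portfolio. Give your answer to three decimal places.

Mean return r̄ = 16.40 / 6 = 2.7333%
Sample std dev = √[174.3933 / 5] = 5.9058%
Sharpe = (r̄ − rf) / σ = (2.7333 − 0.72) / 5.9058 = 2.0133 / 5.9058 = 0.3409

0.341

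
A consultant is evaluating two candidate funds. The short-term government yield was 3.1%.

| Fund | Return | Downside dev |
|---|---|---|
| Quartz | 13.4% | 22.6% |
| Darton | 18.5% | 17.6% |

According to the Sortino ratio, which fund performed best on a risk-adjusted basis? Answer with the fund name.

Darton

Quartz: Sortino ratio = (13.4% − 3.1%) / 22.6% = 0.456
Darton: Sortino ratio = (18.5% − 3.1%) / 17.6% = 0.875
Highest: Darton (0.875).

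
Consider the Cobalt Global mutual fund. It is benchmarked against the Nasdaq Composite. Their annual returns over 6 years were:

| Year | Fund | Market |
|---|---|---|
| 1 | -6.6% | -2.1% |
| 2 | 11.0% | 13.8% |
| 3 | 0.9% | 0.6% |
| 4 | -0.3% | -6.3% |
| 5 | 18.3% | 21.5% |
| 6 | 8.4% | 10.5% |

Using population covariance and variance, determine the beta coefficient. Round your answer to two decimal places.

0.79

r̄p = 5.2833%,  r̄m = 6.3333%
Cov = Σ(rp − r̄p)(rm − r̄m) / 6 = 74.8289
Var(rm) = Σ(rm − r̄m)² / 6 = 94.4556
β = Cov / Var = 74.8289 / 94.4556 = 0.7922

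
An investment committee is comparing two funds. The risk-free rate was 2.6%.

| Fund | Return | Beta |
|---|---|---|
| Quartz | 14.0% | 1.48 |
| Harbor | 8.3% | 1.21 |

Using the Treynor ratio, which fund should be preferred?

Quartz

Quartz: Treynor = (14.0% − 2.6%) / 1.48 = 7.703
Harbor: Treynor = (8.3% − 2.6%) / 1.21 = 4.711
Highest: Quartz (7.703).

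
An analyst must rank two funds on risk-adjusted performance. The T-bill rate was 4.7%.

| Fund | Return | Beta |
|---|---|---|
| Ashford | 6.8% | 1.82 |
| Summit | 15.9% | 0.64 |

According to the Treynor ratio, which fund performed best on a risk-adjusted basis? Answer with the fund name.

Summit

Ashford: Treynor = (6.8% − 4.7%) / 1.82 = 1.154
Summit: Treynor = (15.9% − 4.7%) / 0.64 = 17.500
Highest: Summit (17.500).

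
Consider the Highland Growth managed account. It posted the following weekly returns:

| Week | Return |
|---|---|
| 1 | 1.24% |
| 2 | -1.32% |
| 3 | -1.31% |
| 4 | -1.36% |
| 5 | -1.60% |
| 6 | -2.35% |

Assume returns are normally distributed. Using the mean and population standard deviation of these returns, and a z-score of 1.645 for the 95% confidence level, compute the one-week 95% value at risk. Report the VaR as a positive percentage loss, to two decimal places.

2.95

μ = (1.24 − 1.32 − 1.31 − 1.36 − 1.6 − 2.35) / 6 = -1.1167%
Population std dev = √[7.4465 / 6] = 1.1140%
VaR = −(μ − z·σ) = −(-1.1167 − 1.645 × 1.1140) = −(-2.9492) = 2.9492%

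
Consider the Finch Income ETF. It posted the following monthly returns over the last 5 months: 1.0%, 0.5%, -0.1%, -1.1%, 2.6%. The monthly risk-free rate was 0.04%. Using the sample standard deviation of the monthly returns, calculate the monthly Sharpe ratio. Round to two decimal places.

r̄ = (1 + 0.5 − 0.1 − 1.1 + 2.6) / 5 = 0.5800%
Σ(r − r̄)² = (1 − 0.5800)² + (0.5 − 0.5800)² + … = 7.5480
sample σ = √(7.5480 / 4) = √1.8870 = 1.3737%
Sharpe = (r̄ − rf) / σ = (0.5800 − 0.04) / 1.3737 = 0.5400 / 1.3737 = 0.3931

0.39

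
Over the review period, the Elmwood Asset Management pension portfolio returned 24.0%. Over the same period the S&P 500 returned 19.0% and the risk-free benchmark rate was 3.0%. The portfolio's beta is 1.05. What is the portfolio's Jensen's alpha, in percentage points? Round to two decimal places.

CAPM expected return = Rf + β(Rm − Rf) = 3.0% + 1.05 × (19.0% − 3.0%) = 3 + 1.05 × 16.00 = 19.8000%
Jensen's α = Rp − E[R] = 24.0% − 19.8000% = 4.2000

4.20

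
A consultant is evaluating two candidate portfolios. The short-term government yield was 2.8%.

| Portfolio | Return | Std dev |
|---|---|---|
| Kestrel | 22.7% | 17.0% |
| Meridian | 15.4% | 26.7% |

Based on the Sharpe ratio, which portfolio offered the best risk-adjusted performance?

Kestrel

Kestrel: Sharpe ratio = (22.7% − 2.8%) / 17.0% = 1.171
Meridian: Sharpe ratio = (15.4% − 2.8%) / 26.7% = 0.472
Highest: Kestrel (1.171).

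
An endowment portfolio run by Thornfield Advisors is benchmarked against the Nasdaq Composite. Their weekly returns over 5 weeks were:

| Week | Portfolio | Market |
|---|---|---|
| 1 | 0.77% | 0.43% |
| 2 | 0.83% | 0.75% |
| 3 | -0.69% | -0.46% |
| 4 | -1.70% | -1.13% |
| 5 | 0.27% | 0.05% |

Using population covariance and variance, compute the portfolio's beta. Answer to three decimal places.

1.432

r̄p = -0.1040%,  r̄m = -0.0720%
Cov = Σ(rp − r̄p)(rm − r̄m) / 5 = 0.6336
Var(rm) = Σ(rm − r̄m)² / 5 = 0.4425
β = Cov / Var = 0.6336 / 0.4425 = 1.4319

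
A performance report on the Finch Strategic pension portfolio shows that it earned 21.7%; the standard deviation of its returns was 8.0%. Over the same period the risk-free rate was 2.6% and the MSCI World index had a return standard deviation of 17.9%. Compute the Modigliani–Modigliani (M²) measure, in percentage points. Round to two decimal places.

Sharpe = (Rp − Rf) / σp = (21.7% − 2.6%) / 8.0% = 2.3875
M² = Rf + Sharpe × σm = 2.6% + 2.3875 × 17.9% = 45.3363%

45.34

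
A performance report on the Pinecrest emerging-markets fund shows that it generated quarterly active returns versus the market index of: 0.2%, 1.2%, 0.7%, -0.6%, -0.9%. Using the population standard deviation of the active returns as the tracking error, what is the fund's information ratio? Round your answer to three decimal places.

r̄ = (0.2 + 1.2 + 0.7 − 0.6 − 0.9) / 5 = 0.1200%
Σ(r − r̄)² = 3.0680; population σ = √(3.0680/5) = 0.7833%
IR = r̄ / tracking error = 0.1200 / 0.7833 = 0.1532

0.153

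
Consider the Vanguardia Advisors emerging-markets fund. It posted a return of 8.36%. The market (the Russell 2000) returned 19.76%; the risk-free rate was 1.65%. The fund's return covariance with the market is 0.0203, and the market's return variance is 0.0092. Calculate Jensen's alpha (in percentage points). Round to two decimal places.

β = Cov / Var = 0.0203 / 0.0092 = 2.2065
E[R] = Rf + β(Rm − Rf) = 1.65% + 2.2065 × (19.76% − 1.65%) = 41.6097%
α = Rp − E[R] = 8.36% − 41.6097% = -33.2497

-33.25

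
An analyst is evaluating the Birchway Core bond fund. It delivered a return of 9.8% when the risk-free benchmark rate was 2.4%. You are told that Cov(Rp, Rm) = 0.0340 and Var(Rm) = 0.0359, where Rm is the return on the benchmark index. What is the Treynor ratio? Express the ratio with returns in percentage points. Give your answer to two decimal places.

β = Cov / Var = 0.0340 / 0.0359 = 0.9471
Treynor = (Rp − Rf) / β = (9.8% − 2.4%) / 0.9471 = 7.40 / 0.9471 = 7.8133

7.81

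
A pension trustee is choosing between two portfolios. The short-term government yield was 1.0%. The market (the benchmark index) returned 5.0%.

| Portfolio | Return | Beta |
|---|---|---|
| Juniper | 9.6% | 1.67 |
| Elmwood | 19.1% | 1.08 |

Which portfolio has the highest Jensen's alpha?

Juniper: α = 9.6% − [1.0% + 1.67 × (5.0% − 1.0%)] = 1.920
Elmwood: α = 19.1% − [1.0% + 1.08 × (5.0% − 1.0%)] = 13.780
Highest: Elmwood (13.780).

Elmwood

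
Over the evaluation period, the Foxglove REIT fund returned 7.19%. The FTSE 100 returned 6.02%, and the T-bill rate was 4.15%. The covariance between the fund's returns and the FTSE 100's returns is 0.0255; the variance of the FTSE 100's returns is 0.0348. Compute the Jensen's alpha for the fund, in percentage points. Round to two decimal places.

β = Cov / Var = 0.0255 / 0.0348 = 0.7328
E[R] = Rf + β(Rm − Rf) = 4.15% + 0.7328 × (6.02% − 4.15%) = 5.5203%
α = Rp − E[R] = 7.19% − 5.5203% = 1.6697

1.67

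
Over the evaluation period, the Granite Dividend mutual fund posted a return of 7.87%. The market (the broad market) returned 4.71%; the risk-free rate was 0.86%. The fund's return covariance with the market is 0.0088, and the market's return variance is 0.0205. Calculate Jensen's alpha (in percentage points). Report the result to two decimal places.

β = Cov / Var = 0.0088 / 0.0205 = 0.4293
E[R] = Rf + β(Rm − Rf) = 0.86% + 0.4293 × (4.71% − 0.86%) = 2.5128%
α = Rp − E[R] = 7.87% − 2.5128% = 5.3572

5.36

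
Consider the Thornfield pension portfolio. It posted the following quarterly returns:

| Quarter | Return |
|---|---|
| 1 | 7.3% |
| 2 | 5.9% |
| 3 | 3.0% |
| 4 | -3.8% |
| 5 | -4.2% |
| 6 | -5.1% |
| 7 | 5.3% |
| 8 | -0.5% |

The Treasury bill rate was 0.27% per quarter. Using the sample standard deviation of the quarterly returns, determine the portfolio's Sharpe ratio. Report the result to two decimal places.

r̄ = (7.3 + 5.9 + 3 − 3.8 − 4.2 − 5.1 + 5.3 − 0.5) / 8 = 7.90 / 8 = 0.9875%
Σ(r − r̄)² = (7.3 − 0.9875)² + (5.9 − 0.9875)² + … = 175.7288
σ = √[175.7288 / 7] = 5.0104%
Sharpe = (r̄ − rf) / σ = (0.9875 − 0.27) / 5.0104 = 0.7175 / 5.0104 = 0.1432

0.14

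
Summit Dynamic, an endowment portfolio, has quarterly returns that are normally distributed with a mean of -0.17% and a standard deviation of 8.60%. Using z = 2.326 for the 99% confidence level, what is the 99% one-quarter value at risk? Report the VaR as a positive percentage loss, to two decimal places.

VaR (as % loss) = −(μ − z·σ) = −(-0.17% − 2.326 × 8.60%) = −(-20.1736%) = 20.1736%

20.17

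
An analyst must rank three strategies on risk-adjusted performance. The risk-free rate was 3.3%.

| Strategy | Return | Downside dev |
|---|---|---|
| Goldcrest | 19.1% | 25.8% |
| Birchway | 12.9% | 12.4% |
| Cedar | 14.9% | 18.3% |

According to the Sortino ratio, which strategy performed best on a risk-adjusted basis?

Goldcrest: Sortino ratio = (19.1% − 3.3%) / 25.8% = 0.612
Birchway: Sortino ratio = (12.9% − 3.3%) / 12.4% = 0.774
Cedar: Sortino ratio = (14.9% − 3.3%) / 18.3% = 0.634
Highest: Birchway (0.774).

Birchway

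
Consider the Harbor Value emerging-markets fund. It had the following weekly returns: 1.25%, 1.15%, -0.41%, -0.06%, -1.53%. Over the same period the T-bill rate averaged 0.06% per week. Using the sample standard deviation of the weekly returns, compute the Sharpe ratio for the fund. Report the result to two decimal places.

0.02

Mean return r̄ = 0.400 / 5 = 0.0800%
Σ(r − r̄)² = (1.25 − 0.0800)² + (1.15 − 0.0800)² + … = 5.3656
σ = √[5.3656 / 4] = 1.1582%
Sharpe = (r̄ − rf) / σ = (0.0800 − 0.06) / 1.1582 = 0.0200 / 1.1582 = 0.0173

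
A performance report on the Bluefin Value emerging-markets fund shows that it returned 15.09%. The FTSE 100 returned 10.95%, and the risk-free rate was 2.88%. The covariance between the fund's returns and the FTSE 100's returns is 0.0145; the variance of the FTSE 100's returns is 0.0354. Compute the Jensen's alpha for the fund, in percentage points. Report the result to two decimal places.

β = Cov / Var = 0.0145 / 0.0354 = 0.4096
E[R] = Rf + β(Rm − Rf) = 2.88% + 0.4096 × (10.95% − 2.88%) = 6.1855%
α = Rp − E[R] = 15.09% − 6.1855% = 8.9045

8.90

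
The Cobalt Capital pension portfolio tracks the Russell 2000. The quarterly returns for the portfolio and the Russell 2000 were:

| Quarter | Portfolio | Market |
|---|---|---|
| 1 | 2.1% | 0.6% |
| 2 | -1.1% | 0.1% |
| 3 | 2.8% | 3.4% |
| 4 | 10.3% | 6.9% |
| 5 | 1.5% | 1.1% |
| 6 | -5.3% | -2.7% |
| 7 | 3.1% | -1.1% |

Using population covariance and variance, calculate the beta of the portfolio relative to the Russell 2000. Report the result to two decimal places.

1.32

r̄p = 1.9143%,  r̄m = 1.1857%
Cov = Σ(rp − r̄p)(rm − r̄m) / 7 = 11.2002
Var(rm) = Σ(rm − r̄m)² / 7 = 8.4869
β = Cov / Var = 11.2002 / 8.4869 = 1.3197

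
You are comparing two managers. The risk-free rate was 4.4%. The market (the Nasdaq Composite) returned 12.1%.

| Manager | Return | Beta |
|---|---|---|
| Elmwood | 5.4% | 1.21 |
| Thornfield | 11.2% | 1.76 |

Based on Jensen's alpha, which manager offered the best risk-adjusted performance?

Thornfield

Elmwood: α = 5.4% − [4.4% + 1.21 × (12.1% − 4.4%)] = -8.317
Thornfield: α = 11.2% − [4.4% + 1.76 × (12.1% − 4.4%)] = -6.752
Highest: Thornfield (-6.752).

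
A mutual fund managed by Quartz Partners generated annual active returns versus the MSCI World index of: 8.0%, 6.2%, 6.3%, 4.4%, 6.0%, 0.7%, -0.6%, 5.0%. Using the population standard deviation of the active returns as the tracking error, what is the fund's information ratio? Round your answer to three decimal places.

1.625

r̄ = (8 + 6.2 + 6.3 + 4.4 + 6 + 0.7 − 0.6 + 5) / 8 = 4.5000%
Σ(r − r̄)² = 61.3400; population σ = √(61.3400/8) = 2.7690%
IR = r̄ / tracking error = 4.5000 / 2.7690 = 1.6251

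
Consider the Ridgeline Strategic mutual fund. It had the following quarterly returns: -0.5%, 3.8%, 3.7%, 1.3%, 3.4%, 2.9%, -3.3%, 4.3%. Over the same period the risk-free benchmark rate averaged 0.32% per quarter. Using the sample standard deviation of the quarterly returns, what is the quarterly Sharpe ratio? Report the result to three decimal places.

Mean return r̄ = 15.60 / 8 = 1.9500%
Sample std dev = √[49.0000 / 7] = 2.6458%
Sharpe = (r̄ − rf) / σ = (1.9500 − 0.32) / 2.6458 = 1.6300 / 2.6458 = 0.6161

0.616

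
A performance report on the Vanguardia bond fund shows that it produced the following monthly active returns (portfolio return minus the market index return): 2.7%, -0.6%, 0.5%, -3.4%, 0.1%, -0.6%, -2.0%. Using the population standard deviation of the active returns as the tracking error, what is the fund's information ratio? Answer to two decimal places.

Mean return r̄ = -3.30 / 7 = -0.4714%
Population std dev = √[22.2743 / 7] = 1.7838%
IR = r̄ / tracking error = -0.4714 / 1.7838 = -0.2643

-0.26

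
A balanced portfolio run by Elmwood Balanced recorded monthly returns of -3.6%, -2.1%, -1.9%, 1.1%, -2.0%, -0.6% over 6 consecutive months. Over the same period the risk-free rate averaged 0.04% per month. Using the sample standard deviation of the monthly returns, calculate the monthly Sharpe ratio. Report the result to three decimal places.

μ = (-3.6 − 2.1 − 1.9 + 1.1 − 2 − 0.6) / 6 = -1.5167%
Σ(r − μ)² = (-3.6 − (-1.5167))² + (-2.1 − (-1.5167))² + … = 12.7483
σ = √[12.7483 / 5] = 1.5968%
Sharpe = (μ − rf) / σ = (-1.5167 − 0.04) / 1.5968 = -1.5567 / 1.5968 = -0.9749

-0.975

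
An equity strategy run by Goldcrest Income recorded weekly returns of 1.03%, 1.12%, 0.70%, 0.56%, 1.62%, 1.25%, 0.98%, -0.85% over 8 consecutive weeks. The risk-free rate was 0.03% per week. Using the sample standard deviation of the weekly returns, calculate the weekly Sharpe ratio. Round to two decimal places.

Mean return μ = 6.410 / 8 = 0.8013%
Σ(r − μ)² = 3.8527; sample σ = √(3.8527/7) = 0.7419%
Sharpe = (μ − rf) / σ = (0.8013 − 0.03) / 0.7419 = 0.7713 / 0.7419 = 1.0396

1.04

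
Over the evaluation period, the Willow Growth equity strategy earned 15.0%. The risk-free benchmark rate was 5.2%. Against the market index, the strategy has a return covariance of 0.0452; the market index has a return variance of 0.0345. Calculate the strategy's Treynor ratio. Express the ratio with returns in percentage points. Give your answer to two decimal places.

β = Cov / Var = 0.0452 / 0.0345 = 1.3101
Treynor = (Rp − Rf) / β = (15.0% − 5.2%) / 1.3101 = 9.80 / 1.3101 = 7.4803

7.48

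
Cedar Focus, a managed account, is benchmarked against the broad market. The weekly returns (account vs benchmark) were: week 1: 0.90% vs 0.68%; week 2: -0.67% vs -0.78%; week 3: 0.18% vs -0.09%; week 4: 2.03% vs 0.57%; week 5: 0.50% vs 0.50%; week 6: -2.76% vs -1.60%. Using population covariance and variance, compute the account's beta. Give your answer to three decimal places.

r̄p = 0.0300%,  r̄m = -0.1200%
Cov = Σ(rp − r̄p)(rm − r̄m) / 6 = 1.1605
Var(rm) = Σ(rm − r̄m)² / 6 = 0.6879
β = Cov / Var = 1.1605 / 0.6879 = 1.6870

1.687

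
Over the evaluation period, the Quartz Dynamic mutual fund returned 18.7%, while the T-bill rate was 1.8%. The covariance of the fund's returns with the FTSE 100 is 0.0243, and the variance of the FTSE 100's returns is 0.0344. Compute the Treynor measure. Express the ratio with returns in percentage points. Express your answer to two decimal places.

23.92

β = Cov / Var = 0.0243 / 0.0344 = 0.7064
Treynor = (Rp − Rf) / β = (18.7% − 1.8%) / 0.7064 = 16.90 / 0.7064 = 23.9241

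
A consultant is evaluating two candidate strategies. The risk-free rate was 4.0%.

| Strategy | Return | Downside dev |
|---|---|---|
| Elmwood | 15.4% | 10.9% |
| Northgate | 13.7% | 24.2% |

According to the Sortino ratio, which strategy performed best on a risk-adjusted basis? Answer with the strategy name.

Elmwood

Elmwood: Sortino ratio = (15.4% − 4.0%) / 10.9% = 1.046
Northgate: Sortino ratio = (13.7% − 4.0%) / 24.2% = 0.401
Highest: Elmwood (1.046).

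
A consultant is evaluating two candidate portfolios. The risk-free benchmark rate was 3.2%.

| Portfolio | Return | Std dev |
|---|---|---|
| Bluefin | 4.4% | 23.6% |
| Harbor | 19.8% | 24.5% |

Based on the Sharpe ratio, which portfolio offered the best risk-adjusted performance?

Harbor

Bluefin: Sharpe ratio = (4.4% − 3.2%) / 23.6% = 0.051
Harbor: Sharpe ratio = (19.8% − 3.2%) / 24.5% = 0.678
Highest: Harbor (0.678).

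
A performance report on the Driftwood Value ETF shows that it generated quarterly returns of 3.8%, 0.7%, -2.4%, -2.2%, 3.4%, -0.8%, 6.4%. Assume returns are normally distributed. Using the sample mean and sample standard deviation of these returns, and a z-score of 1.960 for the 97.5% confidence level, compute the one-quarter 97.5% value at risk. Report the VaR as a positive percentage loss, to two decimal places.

r̄ = (3.8 + 0.7 − 2.4 − 2.2 + 3.4 − 0.8 + 6.4) / 7 = 8.90 / 7 = 1.2714%
Σ(r − r̄)² = 67.3743; sample σ = √(67.3743/6) = 3.3510%
VaR = −(r̄ − z·σ) = −(1.2714 − 1.960 × 3.3510) = −(-5.2966) = 5.2966%

5.30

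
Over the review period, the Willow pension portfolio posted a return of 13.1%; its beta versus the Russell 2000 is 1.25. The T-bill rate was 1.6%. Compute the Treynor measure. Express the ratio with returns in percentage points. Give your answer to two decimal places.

Treynor = (Rp − Rf) / β = (13.1% − 1.6%) / 1.25 = 11.50 / 1.25 = 9.2000

9.20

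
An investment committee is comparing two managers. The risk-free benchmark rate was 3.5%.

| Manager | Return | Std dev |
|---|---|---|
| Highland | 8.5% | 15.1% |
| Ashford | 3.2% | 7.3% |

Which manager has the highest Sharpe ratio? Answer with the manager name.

Highland: Sharpe ratio = (8.5% − 3.5%) / 15.1% = 0.331
Ashford: Sharpe ratio = (3.2% − 3.5%) / 7.3% = -0.041
Highest: Highland (0.331).

Highland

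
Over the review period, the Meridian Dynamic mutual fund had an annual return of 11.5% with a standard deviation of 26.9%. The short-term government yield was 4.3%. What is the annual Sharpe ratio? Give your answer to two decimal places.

0.27

Sharpe = (Rp − Rf) / σp = (11.5% − 4.3%) / 26.9% = 7.20% / 26.9% = 0.2677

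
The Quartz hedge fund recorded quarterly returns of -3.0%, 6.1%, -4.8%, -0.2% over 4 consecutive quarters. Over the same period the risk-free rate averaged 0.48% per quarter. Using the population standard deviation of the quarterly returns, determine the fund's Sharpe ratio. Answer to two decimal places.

Mean return r̄ = -1.90 / 4 = -0.4750%
Population std dev = √[68.3875 / 4] = 4.1348%
Sharpe = (r̄ − rf) / σ = (-0.4750 − 0.48) / 4.1348 = -0.9550 / 4.1348 = -0.2310

-0.23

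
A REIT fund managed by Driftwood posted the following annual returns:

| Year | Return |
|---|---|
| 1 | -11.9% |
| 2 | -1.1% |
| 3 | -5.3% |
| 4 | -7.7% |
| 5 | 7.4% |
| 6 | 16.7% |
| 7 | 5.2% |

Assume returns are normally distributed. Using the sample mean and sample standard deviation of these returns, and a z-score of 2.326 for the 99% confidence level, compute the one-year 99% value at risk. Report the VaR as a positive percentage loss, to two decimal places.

22.58

Mean return μ = 3.30 / 7 = 0.4714%
Σ(r − μ)² = (-11.9 − 0.4714)² + (-1.1 − 0.4714)² + (-5.3 − 0.4714)² + … = 589.3343
sample σ = √(589.3343 / 6) = √98.2224 = 9.9107%
VaR = −(μ − z·σ) = −(0.4714 − 2.326 × 9.9107) = −(-22.5809) = 22.5809%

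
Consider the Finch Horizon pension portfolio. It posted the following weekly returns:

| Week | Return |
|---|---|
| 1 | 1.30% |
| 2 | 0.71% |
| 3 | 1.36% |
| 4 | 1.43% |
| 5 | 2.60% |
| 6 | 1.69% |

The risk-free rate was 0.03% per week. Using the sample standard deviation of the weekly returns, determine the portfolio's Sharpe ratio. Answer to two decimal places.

2.39

μ = (1.3 + 0.71 + 1.36 + 1.43 + 2.6 + 1.69) / 6 = 9.090 / 6 = 1.5150%
Σ(r − μ)² = (1.3 − 1.5150)² + (0.71 − 1.5150)² + … = 1.9334
sample σ = √(1.9334 / 5) = √0.3867 = 0.6219%
Sharpe = (μ − rf) / σ = (1.5150 − 0.03) / 0.6219 = 1.4850 / 0.6219 = 2.3878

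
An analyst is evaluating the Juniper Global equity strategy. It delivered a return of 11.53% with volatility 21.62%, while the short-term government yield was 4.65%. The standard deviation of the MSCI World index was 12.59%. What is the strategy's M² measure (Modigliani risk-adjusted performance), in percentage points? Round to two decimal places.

Sharpe = (Rp − Rf) / σp = (11.53% − 4.65%) / 21.62% = 0.3182
M² = Rf + Sharpe × σm = 4.65% + 0.3182 × 12.59% = 8.6561%

8.66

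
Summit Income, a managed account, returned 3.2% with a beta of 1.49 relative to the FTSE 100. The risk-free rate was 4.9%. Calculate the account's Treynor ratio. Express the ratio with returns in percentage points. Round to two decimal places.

-1.14

Treynor = (Rp − Rf) / β = (3.2% − 4.9%) / 1.49 = -1.70 / 1.49 = -1.1409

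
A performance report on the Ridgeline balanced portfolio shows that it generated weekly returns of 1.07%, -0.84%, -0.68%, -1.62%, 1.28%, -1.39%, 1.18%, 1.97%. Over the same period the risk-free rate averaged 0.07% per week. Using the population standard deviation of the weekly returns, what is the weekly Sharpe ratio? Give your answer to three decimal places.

0.039

r̄ = (1.07 − 0.84 − 0.68 − 1.62 + 1.28 − 1.39 + 1.18 + 1.97) / 8 = 0.970 / 8 = 0.1213%
Population σ = √[Σ(r − r̄)² / 8] = √[13.6635 / 8] = √1.7079 = 1.3069%
Sharpe = (r̄ − rf) / σ = (0.1213 − 0.07) / 1.3069 = 0.0513 / 1.3069 = 0.0393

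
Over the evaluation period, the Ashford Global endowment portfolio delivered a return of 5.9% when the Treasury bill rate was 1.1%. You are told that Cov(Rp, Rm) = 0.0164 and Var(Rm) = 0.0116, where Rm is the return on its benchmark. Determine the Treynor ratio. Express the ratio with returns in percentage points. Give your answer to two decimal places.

3.40

β = Cov / Var = 0.0164 / 0.0116 = 1.4138
Treynor = (Rp − Rf) / β = (5.9% − 1.1%) / 1.4138 = 4.80 / 1.4138 = 3.3951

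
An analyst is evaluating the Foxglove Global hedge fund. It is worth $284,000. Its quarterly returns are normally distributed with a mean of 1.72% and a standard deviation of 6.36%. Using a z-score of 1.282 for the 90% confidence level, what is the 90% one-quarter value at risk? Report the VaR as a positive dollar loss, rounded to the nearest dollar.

Return at the 90% tail: μ − z·σ = 1.72% − 1.282 × 6.36% = 1.72 − 8.15352 = -6.43352%
VaR = −(-6.43352%) × $284,000 = 6.43352% × $284,000 = $18,271

$18,271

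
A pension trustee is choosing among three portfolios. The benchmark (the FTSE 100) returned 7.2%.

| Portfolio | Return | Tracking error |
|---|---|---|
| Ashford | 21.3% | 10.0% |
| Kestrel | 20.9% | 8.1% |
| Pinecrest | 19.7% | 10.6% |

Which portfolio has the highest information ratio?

Kestrel

Ashford: IR = (21.3% − 7.2%) / 10.0% = 1.410
Kestrel: IR = (20.9% − 7.2%) / 8.1% = 1.691
Pinecrest: IR = (19.7% − 7.2%) / 10.6% = 1.179
Highest: Kestrel (1.691).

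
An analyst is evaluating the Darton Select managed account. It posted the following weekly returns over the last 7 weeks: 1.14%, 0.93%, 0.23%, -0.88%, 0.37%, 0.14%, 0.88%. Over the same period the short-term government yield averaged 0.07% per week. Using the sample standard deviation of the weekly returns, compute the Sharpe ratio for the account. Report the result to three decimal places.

0.486

r̄ = (1.14 + 0.93 + 0.23 − 0.88 + 0.37 + 0.14 + 0.88) / 7 = 0.4014%
Sample σ = √[Σ(r − r̄)² / 6] = √[2.7947 / 6] = √0.4658 = 0.6825%
Sharpe = (r̄ − rf) / σ = (0.4014 − 0.07) / 0.6825 = 0.3314 / 0.6825 = 0.4856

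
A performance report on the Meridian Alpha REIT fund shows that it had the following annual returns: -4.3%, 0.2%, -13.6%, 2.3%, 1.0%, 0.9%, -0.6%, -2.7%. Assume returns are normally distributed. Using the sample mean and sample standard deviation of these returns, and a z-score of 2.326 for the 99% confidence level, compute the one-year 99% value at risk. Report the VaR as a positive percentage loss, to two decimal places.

13.99

r̄ = (-4.3 + 0.2 − 13.6 + 2.3 + 1 + 0.9 − 0.6 − 2.7) / 8 = -16.80 / 8 = -2.1000%
Σ(r − r̄)² = 182.9600; sample σ = √(182.9600/7) = 5.1124%
VaR = −(r̄ − z·σ) = −(-2.1000 − 2.326 × 5.1124) = −(-13.9914) = 13.9914%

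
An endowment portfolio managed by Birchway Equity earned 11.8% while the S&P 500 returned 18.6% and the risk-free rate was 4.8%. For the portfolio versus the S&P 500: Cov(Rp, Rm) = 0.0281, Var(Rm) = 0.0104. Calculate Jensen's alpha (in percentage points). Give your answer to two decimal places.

β = Cov / Var = 0.0281 / 0.0104 = 2.7019
E[R] = Rf + β(Rm − Rf) = 4.8% + 2.7019 × (18.6% − 4.8%) = 42.0862%
α = Rp − E[R] = 11.8% − 42.0862% = -30.2862

-30.29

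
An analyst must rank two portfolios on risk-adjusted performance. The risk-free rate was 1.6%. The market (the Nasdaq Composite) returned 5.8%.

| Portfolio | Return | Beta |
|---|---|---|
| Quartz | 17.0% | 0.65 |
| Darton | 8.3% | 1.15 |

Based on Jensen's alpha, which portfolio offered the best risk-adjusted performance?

Quartz

Quartz: α = 17.0% − [1.6% + 0.65 × (5.8% − 1.6%)] = 12.670
Darton: α = 8.3% − [1.6% + 1.15 × (5.8% − 1.6%)] = 1.870
Highest: Quartz (12.670).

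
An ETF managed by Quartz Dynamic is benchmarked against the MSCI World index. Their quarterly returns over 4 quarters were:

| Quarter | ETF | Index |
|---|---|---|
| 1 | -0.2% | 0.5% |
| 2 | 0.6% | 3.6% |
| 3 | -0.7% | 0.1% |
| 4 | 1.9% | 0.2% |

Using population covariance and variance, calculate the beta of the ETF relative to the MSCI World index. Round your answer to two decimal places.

r̄p = 0.4000%,  r̄m = 1.1000%
Cov = Σ(rp − r̄p)(rm − r̄m) / 4 = 0.1525
Var(rm) = Σ(rm − r̄m)² / 4 = 2.1050
β = Cov / Var = 0.1525 / 2.1050 = 0.0724

0.07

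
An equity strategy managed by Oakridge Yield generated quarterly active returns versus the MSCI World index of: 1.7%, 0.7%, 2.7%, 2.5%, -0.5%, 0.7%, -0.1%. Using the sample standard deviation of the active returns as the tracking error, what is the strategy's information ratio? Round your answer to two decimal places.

0.89

r̄ = (1.7 + 0.7 + 2.7 + 2.5 − 0.5 + 0.7 − 0.1) / 7 = 7.70 / 7 = 1.1000%
Σ(r − r̄)² = (1.7 − 1.1000)² + (0.7 − 1.1000)² + (2.7 − 1.1000)² + … = 9.2000
sample σ = √(9.2000 / 6) = √1.5333 = 1.2383%
IR = r̄ / tracking error = 1.1000 / 1.2383 = 0.8883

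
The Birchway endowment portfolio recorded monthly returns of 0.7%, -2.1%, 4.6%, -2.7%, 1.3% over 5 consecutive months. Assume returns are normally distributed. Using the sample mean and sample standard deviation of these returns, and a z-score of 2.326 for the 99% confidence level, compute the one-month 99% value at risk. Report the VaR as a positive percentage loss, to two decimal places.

μ = (0.7 − 2.1 + 4.6 − 2.7 + 1.3) / 5 = 0.3600%
Σ(r − μ)² = (0.7 − 0.3600)² + (-2.1 − 0.3600)² + … = 34.3920
sample σ = √(34.3920 / 4) = √8.5980 = 2.9322%
VaR = −(μ − z·σ) = −(0.3600 − 2.326 × 2.9322) = −(-6.4603) = 6.4603%

6.46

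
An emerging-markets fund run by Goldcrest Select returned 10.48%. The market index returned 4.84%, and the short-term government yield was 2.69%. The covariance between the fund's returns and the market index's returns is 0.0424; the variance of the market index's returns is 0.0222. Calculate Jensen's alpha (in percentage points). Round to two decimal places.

β = Cov / Var = 0.0424 / 0.0222 = 1.9099
E[R] = Rf + β(Rm − Rf) = 2.69% + 1.9099 × (4.84% − 2.69%) = 6.7963%
α = Rp − E[R] = 10.48% − 6.7963% = 3.6837

3.68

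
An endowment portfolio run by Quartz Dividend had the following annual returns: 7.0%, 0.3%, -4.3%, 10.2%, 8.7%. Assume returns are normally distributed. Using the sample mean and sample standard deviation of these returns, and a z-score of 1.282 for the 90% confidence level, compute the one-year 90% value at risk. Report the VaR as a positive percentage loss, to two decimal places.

r̄ = (7 + 0.3 − 4.3 + 10.2 + 8.7) / 5 = 21.90 / 5 = 4.3800%
Σ(r − r̄)² = (7 − 4.3800)² + (0.3 − 4.3800)² + (-4.3 − 4.3800)² + … = 151.3880
σ = √[151.3880 / 4] = 6.1520%
VaR = −(r̄ − z·σ) = −(4.3800 − 1.282 × 6.1520) = −(-3.5069) = 3.5069%

3.51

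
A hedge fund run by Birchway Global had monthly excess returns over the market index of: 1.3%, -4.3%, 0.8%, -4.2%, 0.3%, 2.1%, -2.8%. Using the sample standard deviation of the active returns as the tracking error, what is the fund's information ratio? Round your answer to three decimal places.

-0.358

r̄ = (1.3 − 4.3 + 0.8 − 4.2 + 0.3 + 2.1 − 2.8) / 7 = -0.9714%
Σ(r − r̄)² = 44.1943; sample σ = √(44.1943/6) = 2.7140%
IR = r̄ / tracking error = -0.9714 / 2.7140 = -0.3579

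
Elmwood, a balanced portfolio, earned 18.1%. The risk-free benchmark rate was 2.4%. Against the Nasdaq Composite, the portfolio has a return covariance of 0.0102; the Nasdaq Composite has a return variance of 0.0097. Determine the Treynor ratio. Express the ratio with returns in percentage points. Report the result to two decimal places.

β = Cov / Var = 0.0102 / 0.0097 = 1.0515
Treynor = (Rp − Rf) / β = (18.1% − 2.4%) / 1.0515 = 15.70 / 1.0515 = 14.9311

14.93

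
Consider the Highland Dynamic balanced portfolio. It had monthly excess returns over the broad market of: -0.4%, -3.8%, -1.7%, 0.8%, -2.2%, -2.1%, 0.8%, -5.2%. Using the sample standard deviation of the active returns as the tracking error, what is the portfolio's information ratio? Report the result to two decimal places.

-0.82

r̄ = (-0.4 − 3.8 − 1.7 + 0.8 − 2.2 − 2.1 + 0.8 − 5.2) / 8 = -1.7250%
Sample σ = √[Σ(r − r̄)² / 7] = √[31.2550 / 7] = √4.4650 = 2.1131%
IR = r̄ / tracking error = -1.7250 / 2.1131 = -0.8163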